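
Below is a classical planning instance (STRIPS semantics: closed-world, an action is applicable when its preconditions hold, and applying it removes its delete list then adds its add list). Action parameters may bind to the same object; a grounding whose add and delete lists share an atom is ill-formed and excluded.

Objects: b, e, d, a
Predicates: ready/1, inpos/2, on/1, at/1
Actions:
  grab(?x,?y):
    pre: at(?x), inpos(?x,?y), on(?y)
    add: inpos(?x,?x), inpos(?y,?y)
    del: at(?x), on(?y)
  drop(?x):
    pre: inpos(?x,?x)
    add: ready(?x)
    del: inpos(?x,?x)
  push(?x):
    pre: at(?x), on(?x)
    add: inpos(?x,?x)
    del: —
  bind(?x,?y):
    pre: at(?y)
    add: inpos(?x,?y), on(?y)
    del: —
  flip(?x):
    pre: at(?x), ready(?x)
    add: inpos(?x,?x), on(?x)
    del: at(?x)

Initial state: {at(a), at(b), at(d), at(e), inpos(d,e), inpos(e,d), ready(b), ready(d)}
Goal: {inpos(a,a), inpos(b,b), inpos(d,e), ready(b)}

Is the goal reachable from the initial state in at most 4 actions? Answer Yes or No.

Yes

1. bind(b,b)  →  {at(a), at(b), at(d), at(e), inpos(b,b), inpos(d,e), inpos(e,d), on(b), ready(b), ready(d)}
2. bind(a,a)  →  {at(a), at(b), at(d), at(e), inpos(a,a), inpos(b,b), inpos(d,e), inpos(e,d), on(a), on(b), ready(b), ready(d)}
optimal plan length = 2; 2 ≤ 4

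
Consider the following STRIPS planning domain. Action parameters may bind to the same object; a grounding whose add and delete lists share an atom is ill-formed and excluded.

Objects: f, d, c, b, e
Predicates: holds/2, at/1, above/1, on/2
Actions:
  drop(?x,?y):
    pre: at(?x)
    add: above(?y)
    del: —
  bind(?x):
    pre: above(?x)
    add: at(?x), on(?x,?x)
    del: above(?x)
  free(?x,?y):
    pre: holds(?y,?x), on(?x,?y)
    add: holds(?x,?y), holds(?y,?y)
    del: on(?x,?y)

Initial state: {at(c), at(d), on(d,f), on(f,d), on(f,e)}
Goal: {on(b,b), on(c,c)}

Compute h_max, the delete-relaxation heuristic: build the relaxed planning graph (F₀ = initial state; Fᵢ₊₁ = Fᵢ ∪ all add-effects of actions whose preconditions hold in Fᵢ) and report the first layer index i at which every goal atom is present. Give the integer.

F0 = init (5 atoms)
F1 = F0 ∪ {above(b), above(c), above(d), above(e), above(f)}  (10 atoms)
F2 = F1 ∪ {at(b), at(e), at(f), on(b,b), on(c,c), on(d,d), on(e,e), on(f,f)}  (18 atoms)
goal ⊆ F2  ⇒  h_max = 2

2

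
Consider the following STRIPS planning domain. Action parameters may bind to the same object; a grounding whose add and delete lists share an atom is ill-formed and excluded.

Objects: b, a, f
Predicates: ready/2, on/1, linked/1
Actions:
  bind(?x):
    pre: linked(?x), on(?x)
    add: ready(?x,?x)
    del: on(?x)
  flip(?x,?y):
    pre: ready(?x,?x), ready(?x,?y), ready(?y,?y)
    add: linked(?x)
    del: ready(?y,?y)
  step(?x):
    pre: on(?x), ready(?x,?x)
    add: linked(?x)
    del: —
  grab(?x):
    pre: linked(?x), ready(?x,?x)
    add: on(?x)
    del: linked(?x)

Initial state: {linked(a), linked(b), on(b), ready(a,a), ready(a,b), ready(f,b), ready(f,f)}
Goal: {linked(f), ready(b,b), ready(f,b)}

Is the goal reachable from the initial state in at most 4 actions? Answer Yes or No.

1. bind(b)  →  {linked(a), linked(b), ready(a,a), ready(a,b), ready(b,b), ready(f,b), ready(f,f)}
2. flip(f,f)  →  {linked(a), linked(b), linked(f), ready(a,a), ready(a,b), ready(b,b), ready(f,b)}
optimal plan length = 2; 2 ≤ 4

Yes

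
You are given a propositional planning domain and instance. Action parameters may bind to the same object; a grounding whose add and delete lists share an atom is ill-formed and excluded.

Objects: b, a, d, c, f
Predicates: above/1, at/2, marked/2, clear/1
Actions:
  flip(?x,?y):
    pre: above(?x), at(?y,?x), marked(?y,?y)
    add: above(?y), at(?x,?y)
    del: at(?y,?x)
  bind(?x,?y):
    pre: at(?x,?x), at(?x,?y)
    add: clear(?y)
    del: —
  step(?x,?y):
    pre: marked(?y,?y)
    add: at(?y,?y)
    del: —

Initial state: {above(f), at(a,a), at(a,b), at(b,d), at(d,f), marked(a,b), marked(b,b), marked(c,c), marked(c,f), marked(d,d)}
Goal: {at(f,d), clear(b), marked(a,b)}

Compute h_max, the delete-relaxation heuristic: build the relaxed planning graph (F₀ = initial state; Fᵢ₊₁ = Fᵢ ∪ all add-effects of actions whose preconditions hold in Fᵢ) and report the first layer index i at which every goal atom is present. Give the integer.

1

F0 = init (10 atoms)
F1 = F0 ∪ {above(d), at(b,b), at(c,c), at(d,d), at(f,d), clear(a), clear(b)}  (17 atoms)
goal ⊆ F1  ⇒  h_max = 1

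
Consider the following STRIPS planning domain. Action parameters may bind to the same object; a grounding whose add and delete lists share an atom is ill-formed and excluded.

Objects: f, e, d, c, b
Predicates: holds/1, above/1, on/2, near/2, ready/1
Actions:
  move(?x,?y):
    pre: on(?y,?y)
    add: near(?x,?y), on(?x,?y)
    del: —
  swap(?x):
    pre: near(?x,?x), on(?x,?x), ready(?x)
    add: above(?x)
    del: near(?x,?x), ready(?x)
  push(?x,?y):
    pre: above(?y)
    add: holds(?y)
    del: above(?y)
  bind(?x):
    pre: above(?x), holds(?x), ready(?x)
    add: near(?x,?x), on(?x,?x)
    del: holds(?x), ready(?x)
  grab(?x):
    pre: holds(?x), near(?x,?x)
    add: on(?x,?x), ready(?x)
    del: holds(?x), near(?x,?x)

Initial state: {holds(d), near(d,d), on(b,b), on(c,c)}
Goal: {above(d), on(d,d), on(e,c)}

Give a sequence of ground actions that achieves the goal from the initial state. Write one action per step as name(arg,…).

1. move(e,c)  →  {holds(d), near(d,d), near(e,c), on(b,b), on(c,c), on(e,c)}
2. grab(d)  →  {near(e,c), on(b,b), on(c,c), on(d,d), on(e,c), ready(d)}
3. move(d,d)  →  {near(d,d), near(e,c), on(b,b), on(c,c), on(d,d), on(e,c), ready(d)}
4. swap(d)  →  {above(d), near(e,c), on(b,b), on(c,c), on(d,d), on(e,c)}

move(e,c); grab(d); move(d,d); swap(d)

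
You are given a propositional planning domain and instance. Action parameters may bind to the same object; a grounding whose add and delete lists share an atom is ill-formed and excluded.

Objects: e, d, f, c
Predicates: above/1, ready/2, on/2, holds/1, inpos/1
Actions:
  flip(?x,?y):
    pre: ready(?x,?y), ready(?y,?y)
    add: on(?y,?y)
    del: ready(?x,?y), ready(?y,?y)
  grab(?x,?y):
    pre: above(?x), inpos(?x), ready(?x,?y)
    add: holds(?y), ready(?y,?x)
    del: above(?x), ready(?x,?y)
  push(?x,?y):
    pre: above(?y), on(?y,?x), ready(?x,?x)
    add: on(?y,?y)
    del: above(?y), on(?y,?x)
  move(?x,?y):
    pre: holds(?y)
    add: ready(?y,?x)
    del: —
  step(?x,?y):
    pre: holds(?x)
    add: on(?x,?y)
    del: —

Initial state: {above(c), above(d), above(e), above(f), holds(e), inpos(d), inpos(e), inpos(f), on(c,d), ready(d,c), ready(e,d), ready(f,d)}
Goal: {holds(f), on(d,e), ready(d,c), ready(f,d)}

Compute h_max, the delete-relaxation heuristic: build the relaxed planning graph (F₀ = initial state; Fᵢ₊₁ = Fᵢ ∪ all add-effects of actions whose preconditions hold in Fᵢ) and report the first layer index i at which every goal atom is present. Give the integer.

F0 = init (12 atoms)
F1 = F0 ∪ {holds(c), holds(d), on(e,c), on(e,d), on(e,e), on(e,f), ready(c,d), ready(d,e), ready(d,f), ready(e,c), ready(e,e), ready(e,f)}  (24 atoms)
F2 = F1 ∪ {holds(f), on(c,c), on(c,e), on(c,f), on(d,c), on(d,d), on(d,e), on(d,f), ready(c,c), ready(c,e), ready(c,f), ready(d,d), ready(f,e)}  (37 atoms)
goal ⊆ F2  ⇒  h_max = 2

2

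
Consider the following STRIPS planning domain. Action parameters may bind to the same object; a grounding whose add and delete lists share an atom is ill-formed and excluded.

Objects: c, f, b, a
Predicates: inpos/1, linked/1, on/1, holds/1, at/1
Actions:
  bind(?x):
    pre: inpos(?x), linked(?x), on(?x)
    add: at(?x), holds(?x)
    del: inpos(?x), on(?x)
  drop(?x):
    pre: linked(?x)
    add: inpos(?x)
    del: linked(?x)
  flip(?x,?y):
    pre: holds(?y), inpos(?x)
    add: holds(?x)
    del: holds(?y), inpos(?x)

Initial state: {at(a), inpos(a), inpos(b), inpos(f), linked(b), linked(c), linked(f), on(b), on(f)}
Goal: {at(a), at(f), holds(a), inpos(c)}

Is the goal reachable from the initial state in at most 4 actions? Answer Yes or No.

Yes

1. bind(f)  →  {at(a), at(f), holds(f), inpos(a), inpos(b), linked(b), linked(c), linked(f), on(b)}
2. drop(c)  →  {at(a), at(f), holds(f), inpos(a), inpos(b), inpos(c), linked(b), linked(f), on(b)}
3. flip(a,f)  →  {at(a), at(f), holds(a), inpos(b), inpos(c), linked(b), linked(f), on(b)}
optimal plan length = 3; 3 ≤ 4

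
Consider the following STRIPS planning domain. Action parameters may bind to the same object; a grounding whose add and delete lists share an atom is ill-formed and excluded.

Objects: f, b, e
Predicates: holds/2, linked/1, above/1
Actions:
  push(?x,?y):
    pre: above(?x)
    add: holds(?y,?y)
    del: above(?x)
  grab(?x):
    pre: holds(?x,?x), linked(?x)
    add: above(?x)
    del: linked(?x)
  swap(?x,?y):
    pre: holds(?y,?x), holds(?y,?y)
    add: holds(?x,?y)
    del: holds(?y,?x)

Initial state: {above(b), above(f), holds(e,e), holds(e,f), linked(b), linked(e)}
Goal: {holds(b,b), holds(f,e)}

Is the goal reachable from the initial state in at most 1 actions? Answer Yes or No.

1. push(f,b)  →  {above(b), holds(b,b), holds(e,e), holds(e,f), linked(b), linked(e)}
2. swap(f,e)  →  {above(b), holds(b,b), holds(e,e), holds(f,e), linked(b), linked(e)}
optimal plan length = 2; 2 > 1

No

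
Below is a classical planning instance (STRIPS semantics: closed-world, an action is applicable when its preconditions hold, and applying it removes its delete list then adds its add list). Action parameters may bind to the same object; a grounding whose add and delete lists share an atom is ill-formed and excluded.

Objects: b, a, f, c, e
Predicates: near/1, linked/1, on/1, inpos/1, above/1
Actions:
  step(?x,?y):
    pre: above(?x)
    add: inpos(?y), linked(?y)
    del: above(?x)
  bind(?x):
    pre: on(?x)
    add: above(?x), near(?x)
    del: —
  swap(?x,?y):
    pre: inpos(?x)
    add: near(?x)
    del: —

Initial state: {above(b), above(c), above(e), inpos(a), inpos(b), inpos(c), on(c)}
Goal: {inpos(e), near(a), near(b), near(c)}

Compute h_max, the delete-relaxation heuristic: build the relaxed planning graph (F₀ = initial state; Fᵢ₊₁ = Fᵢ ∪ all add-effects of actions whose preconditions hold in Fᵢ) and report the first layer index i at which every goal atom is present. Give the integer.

F0 = init (7 atoms)
F1 = F0 ∪ {inpos(e), inpos(f), linked(a), linked(b), linked(c), linked(e), linked(f), near(a), near(b), near(c)}  (17 atoms)
goal ⊆ F1  ⇒  h_max = 1

1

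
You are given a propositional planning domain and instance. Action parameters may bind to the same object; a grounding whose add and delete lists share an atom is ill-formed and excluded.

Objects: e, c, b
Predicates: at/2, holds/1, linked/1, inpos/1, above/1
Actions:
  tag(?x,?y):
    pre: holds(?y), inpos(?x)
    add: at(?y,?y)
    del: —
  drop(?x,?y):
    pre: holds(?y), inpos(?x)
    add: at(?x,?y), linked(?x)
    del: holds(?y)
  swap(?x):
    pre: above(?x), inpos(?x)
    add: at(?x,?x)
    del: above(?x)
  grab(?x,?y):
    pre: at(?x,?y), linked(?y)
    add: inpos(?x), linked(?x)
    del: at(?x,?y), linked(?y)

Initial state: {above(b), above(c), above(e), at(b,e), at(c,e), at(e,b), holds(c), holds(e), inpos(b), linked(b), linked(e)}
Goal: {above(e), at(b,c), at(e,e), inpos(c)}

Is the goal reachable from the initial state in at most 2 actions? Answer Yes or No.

1. tag(b,e)  →  {above(b), above(c), above(e), at(b,e), at(c,e), at(e,b), at(e,e), holds(c), holds(e), inpos(b), linked(b), linked(e)}
2. drop(b,c)  →  {above(b), above(c), above(e), at(b,c), at(b,e), at(c,e), at(e,b), at(e,e), holds(e), inpos(b), linked(b), linked(e)}
3. grab(c,e)  →  {above(b), above(c), above(e), at(b,c), at(b,e), at(e,b), at(e,e), holds(e), inpos(b), inpos(c), linked(b), linked(c)}
optimal plan length = 3; 3 > 2

No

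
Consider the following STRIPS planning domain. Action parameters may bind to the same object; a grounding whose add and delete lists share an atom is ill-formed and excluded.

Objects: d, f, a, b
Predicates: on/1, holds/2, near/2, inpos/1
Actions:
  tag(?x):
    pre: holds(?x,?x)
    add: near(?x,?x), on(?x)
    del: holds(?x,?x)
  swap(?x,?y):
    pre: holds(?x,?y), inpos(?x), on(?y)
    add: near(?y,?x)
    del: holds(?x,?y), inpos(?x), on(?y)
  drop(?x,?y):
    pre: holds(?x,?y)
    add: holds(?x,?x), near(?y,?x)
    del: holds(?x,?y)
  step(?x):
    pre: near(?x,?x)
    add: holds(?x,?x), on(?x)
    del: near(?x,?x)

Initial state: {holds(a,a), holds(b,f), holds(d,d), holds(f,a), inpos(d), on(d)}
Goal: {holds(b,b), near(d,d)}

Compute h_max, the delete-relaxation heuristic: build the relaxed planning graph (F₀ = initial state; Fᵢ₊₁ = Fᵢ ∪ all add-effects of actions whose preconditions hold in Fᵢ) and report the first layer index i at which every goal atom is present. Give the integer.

F0 = init (6 atoms)
F1 = F0 ∪ {holds(b,b), holds(f,f), near(a,a), near(a,f), near(d,d), near(f,b), on(a)}  (13 atoms)
goal ⊆ F1  ⇒  h_max = 1

1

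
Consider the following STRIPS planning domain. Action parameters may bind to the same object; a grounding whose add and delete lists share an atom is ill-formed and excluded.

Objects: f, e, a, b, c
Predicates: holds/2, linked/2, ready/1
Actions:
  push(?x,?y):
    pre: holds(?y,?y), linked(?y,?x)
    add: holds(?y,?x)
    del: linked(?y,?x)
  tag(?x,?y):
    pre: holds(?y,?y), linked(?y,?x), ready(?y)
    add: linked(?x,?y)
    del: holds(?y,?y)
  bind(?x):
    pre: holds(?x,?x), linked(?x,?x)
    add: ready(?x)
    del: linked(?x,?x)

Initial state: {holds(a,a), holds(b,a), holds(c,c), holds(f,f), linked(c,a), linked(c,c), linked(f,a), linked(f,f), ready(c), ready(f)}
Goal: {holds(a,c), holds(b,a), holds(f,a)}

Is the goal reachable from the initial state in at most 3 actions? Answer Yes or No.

Yes

1. push(a,f)  →  {holds(a,a), holds(b,a), holds(c,c), holds(f,a), holds(f,f), linked(c,a), linked(c,c), linked(f,f), ready(c), ready(f)}
2. tag(a,c)  →  {holds(a,a), holds(b,a), holds(f,a), holds(f,f), linked(a,c), linked(c,a), linked(c,c), linked(f,f), ready(c), ready(f)}
3. push(c,a)  →  {holds(a,a), holds(a,c), holds(b,a), holds(f,a), holds(f,f), linked(c,a), linked(c,c), linked(f,f), ready(c), ready(f)}
optimal plan length = 3; 3 ≤ 3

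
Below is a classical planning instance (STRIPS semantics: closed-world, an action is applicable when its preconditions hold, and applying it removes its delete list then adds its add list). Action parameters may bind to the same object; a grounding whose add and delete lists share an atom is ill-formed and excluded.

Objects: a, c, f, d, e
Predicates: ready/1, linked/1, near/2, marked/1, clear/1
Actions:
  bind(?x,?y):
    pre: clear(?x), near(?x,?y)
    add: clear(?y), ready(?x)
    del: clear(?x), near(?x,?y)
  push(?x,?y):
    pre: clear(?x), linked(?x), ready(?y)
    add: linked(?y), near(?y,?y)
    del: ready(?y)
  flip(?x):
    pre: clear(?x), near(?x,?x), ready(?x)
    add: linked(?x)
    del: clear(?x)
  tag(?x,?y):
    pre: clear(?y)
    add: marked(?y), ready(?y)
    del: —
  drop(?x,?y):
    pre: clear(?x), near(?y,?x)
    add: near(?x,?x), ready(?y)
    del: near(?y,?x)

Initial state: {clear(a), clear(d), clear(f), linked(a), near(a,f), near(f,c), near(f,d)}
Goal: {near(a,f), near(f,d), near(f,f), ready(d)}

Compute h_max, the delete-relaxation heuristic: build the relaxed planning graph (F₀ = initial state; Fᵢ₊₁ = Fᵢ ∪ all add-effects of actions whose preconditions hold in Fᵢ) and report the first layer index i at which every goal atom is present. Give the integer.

F0 = init (7 atoms)
F1 = F0 ∪ {clear(c), marked(a), marked(d), marked(f), near(d,d), near(f,f), ready(a), ready(d), ready(f)}  (16 atoms)
goal ⊆ F1  ⇒  h_max = 1

1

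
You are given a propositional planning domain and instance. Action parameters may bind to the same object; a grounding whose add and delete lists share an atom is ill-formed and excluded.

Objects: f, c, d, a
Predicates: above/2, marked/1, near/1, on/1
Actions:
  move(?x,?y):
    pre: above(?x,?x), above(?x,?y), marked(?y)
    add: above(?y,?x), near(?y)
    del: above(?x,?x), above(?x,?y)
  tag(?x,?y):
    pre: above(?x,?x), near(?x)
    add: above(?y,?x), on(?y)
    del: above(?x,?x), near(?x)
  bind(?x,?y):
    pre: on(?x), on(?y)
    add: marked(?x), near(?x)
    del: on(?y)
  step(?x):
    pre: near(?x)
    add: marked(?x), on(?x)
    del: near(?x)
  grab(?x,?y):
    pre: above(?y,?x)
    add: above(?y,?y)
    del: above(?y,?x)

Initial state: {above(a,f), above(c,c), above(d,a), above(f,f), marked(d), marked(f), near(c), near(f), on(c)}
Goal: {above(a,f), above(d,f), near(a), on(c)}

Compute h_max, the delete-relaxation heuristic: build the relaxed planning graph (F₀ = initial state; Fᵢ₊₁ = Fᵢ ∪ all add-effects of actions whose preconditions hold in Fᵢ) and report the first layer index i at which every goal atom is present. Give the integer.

F0 = init (9 atoms)
F1 = F0 ∪ {above(a,a), above(a,c), above(c,f), above(d,c), above(d,d), above(d,f), above(f,c), marked(c), on(a), on(d), on(f)}  (20 atoms)
F2 = F1 ∪ {above(c,a), above(c,d), above(f,a), above(f,d), marked(a), near(a), near(d)}  (27 atoms)
goal ⊆ F2  ⇒  h_max = 2

2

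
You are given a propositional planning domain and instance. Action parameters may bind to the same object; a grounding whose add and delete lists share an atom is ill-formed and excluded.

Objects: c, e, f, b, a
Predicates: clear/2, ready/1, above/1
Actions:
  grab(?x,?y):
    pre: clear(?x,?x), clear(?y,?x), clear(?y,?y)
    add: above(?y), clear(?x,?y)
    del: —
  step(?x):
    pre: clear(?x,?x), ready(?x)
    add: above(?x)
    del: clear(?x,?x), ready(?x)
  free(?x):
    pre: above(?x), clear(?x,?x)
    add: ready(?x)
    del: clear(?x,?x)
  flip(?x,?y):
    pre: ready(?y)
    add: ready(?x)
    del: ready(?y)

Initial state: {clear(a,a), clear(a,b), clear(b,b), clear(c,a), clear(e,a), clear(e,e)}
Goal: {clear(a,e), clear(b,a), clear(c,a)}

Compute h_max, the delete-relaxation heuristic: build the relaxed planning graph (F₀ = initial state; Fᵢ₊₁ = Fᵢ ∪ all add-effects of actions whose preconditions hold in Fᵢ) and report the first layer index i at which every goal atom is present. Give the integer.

F0 = init (6 atoms)
F1 = F0 ∪ {above(a), above(b), above(e), clear(a,e), clear(b,a)}  (11 atoms)
goal ⊆ F1  ⇒  h_max = 1

1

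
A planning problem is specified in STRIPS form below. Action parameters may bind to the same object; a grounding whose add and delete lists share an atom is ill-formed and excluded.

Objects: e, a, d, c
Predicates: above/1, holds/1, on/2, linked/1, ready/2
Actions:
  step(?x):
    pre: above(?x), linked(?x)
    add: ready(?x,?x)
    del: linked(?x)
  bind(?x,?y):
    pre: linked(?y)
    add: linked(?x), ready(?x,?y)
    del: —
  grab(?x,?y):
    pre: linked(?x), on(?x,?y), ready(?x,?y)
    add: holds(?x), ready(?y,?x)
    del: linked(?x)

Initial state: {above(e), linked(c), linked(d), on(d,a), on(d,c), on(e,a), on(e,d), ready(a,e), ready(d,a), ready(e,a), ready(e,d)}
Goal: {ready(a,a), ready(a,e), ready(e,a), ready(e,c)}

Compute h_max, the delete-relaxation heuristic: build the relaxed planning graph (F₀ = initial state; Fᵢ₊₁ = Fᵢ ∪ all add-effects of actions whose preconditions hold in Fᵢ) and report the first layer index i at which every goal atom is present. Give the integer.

2

F0 = init (11 atoms)
F1 = F0 ∪ {holds(d), linked(a), linked(e), ready(a,c), ready(a,d), ready(c,c), ready(c,d), ready(d,c), ready(d,d), ready(e,c)}  (21 atoms)
F2 = F1 ∪ {holds(e), ready(a,a), ready(c,a), ready(c,e), ready(d,e), ready(e,e)}  (27 atoms)
goal ⊆ F2  ⇒  h_max = 2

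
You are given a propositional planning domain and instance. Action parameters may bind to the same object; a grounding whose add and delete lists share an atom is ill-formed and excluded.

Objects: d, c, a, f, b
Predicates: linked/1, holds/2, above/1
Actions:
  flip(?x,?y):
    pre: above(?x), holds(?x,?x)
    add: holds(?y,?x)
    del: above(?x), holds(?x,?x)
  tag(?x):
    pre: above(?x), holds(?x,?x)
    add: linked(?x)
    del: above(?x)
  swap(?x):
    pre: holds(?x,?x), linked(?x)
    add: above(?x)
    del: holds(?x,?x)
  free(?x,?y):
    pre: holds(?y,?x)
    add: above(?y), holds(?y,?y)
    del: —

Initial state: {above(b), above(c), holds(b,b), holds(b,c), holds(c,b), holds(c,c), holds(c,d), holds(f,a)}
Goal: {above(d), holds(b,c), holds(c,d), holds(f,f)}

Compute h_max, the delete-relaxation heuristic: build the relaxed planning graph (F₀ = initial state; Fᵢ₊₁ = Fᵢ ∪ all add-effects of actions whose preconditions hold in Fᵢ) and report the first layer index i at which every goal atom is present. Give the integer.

2

F0 = init (8 atoms)
F1 = F0 ∪ {above(f), holds(a,b), holds(a,c), holds(d,b), holds(d,c), holds(f,b), holds(f,c), holds(f,f), linked(b), linked(c)}  (18 atoms)
F2 = F1 ∪ {above(a), above(d), holds(a,a), holds(a,f), holds(b,f), holds(c,f), holds(d,d), holds(d,f), linked(f)}  (27 atoms)
goal ⊆ F2  ⇒  h_max = 2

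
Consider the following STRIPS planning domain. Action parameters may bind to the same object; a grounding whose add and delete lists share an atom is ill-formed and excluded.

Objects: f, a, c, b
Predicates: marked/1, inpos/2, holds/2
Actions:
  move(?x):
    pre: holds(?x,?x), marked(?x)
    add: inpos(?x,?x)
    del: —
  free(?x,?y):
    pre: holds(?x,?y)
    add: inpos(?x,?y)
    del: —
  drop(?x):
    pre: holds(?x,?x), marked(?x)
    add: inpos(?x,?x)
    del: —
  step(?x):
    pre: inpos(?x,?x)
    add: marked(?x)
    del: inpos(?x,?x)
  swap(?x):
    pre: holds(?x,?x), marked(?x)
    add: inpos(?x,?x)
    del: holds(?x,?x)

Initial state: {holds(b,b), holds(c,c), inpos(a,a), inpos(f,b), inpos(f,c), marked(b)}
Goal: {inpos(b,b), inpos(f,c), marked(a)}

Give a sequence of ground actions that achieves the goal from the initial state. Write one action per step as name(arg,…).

move(b); step(a)

1. move(b)  →  {holds(b,b), holds(c,c), inpos(a,a), inpos(b,b), inpos(f,b), inpos(f,c), marked(b)}
2. step(a)  →  {holds(b,b), holds(c,c), inpos(b,b), inpos(f,b), inpos(f,c), marked(a), marked(b)}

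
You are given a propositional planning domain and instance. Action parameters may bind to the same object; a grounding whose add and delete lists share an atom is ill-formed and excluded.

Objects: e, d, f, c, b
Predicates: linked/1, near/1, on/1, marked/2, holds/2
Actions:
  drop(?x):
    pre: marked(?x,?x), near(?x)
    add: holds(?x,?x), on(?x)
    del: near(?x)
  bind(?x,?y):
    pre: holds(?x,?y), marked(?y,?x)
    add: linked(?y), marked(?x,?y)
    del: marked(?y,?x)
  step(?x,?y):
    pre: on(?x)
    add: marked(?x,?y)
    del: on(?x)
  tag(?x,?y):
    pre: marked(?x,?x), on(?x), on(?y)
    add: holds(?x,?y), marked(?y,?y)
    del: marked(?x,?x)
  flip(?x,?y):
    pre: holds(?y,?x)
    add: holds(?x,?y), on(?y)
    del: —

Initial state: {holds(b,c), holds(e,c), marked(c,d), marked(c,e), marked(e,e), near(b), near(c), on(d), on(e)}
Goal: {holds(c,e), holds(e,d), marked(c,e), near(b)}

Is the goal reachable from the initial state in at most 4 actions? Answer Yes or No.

1. tag(e,d)  →  {holds(b,c), holds(e,c), holds(e,d), marked(c,d), marked(c,e), marked(d,d), near(b), near(c), on(d), on(e)}
2. flip(c,e)  →  {holds(b,c), holds(c,e), holds(e,c), holds(e,d), marked(c,d), marked(c,e), marked(d,d), near(b), near(c), on(d), on(e)}
optimal plan length = 2; 2 ≤ 4

Yes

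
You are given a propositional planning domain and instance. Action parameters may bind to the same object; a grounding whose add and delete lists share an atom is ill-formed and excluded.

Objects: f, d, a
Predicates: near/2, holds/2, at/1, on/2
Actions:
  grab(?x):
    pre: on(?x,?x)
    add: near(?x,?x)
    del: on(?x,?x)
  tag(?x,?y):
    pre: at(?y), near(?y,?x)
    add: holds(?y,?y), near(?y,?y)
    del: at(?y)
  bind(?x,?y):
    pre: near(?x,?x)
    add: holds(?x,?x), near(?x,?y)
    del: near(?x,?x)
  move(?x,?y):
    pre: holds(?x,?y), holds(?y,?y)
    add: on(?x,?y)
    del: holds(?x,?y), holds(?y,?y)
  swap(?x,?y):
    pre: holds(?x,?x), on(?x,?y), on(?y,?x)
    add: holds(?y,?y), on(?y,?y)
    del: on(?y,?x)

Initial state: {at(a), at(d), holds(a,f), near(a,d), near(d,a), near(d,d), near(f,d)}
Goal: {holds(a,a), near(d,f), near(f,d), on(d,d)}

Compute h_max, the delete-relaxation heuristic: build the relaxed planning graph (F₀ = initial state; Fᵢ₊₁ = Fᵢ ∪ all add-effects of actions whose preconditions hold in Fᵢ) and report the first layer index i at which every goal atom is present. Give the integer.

F0 = init (7 atoms)
F1 = F0 ∪ {holds(a,a), holds(d,d), near(a,a), near(d,f)}  (11 atoms)
F2 = F1 ∪ {near(a,f), on(a,a), on(d,d)}  (14 atoms)
goal ⊆ F2  ⇒  h_max = 2

2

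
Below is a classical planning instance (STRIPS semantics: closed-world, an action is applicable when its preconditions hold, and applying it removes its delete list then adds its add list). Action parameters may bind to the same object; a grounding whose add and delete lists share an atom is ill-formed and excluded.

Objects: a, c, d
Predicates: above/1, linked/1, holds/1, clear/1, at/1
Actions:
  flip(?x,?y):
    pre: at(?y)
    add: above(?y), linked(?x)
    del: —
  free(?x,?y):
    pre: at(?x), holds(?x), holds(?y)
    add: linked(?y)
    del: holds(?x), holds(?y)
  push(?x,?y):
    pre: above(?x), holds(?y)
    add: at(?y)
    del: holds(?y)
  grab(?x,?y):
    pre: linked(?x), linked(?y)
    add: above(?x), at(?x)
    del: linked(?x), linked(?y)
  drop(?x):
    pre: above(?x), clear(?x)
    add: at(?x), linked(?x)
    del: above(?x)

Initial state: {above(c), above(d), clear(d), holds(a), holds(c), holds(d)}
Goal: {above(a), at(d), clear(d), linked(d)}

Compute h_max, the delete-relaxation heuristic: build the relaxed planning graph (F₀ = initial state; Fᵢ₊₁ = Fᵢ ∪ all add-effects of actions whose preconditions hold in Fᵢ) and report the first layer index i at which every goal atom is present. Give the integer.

2

F0 = init (6 atoms)
F1 = F0 ∪ {at(a), at(c), at(d), linked(d)}  (10 atoms)
F2 = F1 ∪ {above(a), linked(a), linked(c)}  (13 atoms)
goal ⊆ F2  ⇒  h_max = 2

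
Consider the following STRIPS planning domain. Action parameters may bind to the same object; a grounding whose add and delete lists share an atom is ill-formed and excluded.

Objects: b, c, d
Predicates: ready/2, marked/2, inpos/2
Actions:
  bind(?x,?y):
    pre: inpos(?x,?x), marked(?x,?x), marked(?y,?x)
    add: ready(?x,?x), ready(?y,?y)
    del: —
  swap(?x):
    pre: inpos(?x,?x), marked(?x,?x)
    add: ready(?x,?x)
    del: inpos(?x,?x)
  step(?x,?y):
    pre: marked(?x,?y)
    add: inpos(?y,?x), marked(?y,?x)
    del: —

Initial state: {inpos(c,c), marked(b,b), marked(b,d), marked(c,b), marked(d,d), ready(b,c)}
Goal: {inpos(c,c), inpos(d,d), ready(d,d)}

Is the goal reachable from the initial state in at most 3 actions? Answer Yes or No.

1. step(d,d)  →  {inpos(c,c), inpos(d,d), marked(b,b), marked(b,d), marked(c,b), marked(d,d), ready(b,c)}
2. bind(d,b)  →  {inpos(c,c), inpos(d,d), marked(b,b), marked(b,d), marked(c,b), marked(d,d), ready(b,b), ready(b,c), ready(d,d)}
optimal plan length = 2; 2 ≤ 3

Yes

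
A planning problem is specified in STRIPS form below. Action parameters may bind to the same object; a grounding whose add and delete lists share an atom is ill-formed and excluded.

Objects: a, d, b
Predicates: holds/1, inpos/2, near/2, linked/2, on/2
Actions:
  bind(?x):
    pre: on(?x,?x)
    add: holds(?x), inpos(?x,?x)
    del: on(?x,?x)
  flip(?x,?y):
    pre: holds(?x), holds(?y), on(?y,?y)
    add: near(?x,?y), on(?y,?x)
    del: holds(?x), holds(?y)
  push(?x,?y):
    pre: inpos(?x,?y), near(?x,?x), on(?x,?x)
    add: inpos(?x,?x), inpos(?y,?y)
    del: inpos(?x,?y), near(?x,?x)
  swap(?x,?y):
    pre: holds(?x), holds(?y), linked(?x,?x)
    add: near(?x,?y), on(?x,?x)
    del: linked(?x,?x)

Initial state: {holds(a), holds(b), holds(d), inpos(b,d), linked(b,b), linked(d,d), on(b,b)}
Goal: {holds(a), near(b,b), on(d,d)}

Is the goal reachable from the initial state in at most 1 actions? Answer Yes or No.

No

1. flip(b,b)  →  {holds(a), holds(d), inpos(b,d), linked(b,b), linked(d,d), near(b,b), on(b,b)}
2. swap(d,a)  →  {holds(a), holds(d), inpos(b,d), linked(b,b), near(b,b), near(d,a), on(b,b), on(d,d)}
optimal plan length = 2; 2 > 1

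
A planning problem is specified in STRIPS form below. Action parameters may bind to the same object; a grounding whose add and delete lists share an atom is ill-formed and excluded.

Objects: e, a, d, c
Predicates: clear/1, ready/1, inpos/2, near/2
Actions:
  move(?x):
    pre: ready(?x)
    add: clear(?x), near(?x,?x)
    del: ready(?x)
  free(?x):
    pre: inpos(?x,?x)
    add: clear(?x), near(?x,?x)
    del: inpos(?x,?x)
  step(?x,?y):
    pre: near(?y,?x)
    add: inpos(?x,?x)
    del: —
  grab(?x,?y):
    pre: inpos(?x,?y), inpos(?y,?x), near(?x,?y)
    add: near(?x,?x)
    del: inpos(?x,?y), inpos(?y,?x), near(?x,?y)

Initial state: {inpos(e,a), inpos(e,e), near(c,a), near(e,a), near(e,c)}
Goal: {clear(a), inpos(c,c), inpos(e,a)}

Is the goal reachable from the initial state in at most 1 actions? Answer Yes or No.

No

1. step(a,e)  →  {inpos(a,a), inpos(e,a), inpos(e,e), near(c,a), near(e,a), near(e,c)}
2. free(a)  →  {clear(a), inpos(e,a), inpos(e,e), near(a,a), near(c,a), near(e,a), near(e,c)}
3. step(c,e)  →  {clear(a), inpos(c,c), inpos(e,a), inpos(e,e), near(a,a), near(c,a), near(e,a), near(e,c)}
optimal plan length = 3; 3 > 1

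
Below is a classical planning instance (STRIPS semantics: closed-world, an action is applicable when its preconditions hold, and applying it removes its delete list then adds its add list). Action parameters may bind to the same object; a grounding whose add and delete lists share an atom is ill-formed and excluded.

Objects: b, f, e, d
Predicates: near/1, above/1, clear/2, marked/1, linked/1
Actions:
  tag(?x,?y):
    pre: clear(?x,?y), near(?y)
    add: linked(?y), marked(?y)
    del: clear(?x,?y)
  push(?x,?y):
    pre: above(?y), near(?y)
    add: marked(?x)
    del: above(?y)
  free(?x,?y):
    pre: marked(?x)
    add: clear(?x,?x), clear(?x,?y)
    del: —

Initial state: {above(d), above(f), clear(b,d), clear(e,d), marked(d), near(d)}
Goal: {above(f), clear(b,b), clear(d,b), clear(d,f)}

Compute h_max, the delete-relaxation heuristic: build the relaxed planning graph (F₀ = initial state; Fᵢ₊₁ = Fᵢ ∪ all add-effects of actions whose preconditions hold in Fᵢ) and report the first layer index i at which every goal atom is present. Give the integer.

2

F0 = init (6 atoms)
F1 = F0 ∪ {clear(d,b), clear(d,d), clear(d,e), clear(d,f), linked(d), marked(b), marked(e), marked(f)}  (14 atoms)
F2 = F1 ∪ {clear(b,b), clear(b,e), clear(b,f), clear(e,b), clear(e,e), clear(e,f), clear(f,b), clear(f,d), clear(f,e), clear(f,f)}  (24 atoms)
goal ⊆ F2  ⇒  h_max = 2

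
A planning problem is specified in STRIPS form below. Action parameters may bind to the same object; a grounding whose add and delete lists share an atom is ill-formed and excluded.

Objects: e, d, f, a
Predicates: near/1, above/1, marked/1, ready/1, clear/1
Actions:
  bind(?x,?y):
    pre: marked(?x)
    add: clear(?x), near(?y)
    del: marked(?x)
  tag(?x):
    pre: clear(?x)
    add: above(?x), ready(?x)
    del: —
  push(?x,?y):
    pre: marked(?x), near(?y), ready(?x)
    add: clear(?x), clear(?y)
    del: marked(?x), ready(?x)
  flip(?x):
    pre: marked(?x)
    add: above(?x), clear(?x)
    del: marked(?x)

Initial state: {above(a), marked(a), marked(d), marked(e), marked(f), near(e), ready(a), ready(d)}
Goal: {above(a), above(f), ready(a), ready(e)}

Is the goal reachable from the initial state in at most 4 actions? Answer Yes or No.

Yes

1. bind(e,e)  →  {above(a), clear(e), marked(a), marked(d), marked(f), near(e), ready(a), ready(d)}
2. tag(e)  →  {above(a), above(e), clear(e), marked(a), marked(d), marked(f), near(e), ready(a), ready(d), ready(e)}
3. flip(f)  →  {above(a), above(e), above(f), clear(e), clear(f), marked(a), marked(d), near(e), ready(a), ready(d), ready(e)}
optimal plan length = 3; 3 ≤ 4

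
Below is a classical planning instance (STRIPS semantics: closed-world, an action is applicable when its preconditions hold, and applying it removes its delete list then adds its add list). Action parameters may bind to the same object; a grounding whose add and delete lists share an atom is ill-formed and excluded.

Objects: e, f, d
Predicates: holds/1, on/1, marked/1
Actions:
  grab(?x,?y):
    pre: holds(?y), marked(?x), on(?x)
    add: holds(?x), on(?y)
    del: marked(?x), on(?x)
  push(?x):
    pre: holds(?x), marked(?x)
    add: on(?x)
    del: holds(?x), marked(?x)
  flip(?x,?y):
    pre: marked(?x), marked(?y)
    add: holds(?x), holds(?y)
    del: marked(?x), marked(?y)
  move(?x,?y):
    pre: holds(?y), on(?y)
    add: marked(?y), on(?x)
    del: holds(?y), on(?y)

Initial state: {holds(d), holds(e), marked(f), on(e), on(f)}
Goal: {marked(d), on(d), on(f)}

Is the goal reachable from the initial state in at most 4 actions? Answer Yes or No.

Yes

1. grab(f,d)  →  {holds(d), holds(e), holds(f), on(d), on(e)}
2. move(f,d)  →  {holds(e), holds(f), marked(d), on(e), on(f)}
3. move(d,e)  →  {holds(f), marked(d), marked(e), on(d), on(f)}
optimal plan length = 3; 3 ≤ 4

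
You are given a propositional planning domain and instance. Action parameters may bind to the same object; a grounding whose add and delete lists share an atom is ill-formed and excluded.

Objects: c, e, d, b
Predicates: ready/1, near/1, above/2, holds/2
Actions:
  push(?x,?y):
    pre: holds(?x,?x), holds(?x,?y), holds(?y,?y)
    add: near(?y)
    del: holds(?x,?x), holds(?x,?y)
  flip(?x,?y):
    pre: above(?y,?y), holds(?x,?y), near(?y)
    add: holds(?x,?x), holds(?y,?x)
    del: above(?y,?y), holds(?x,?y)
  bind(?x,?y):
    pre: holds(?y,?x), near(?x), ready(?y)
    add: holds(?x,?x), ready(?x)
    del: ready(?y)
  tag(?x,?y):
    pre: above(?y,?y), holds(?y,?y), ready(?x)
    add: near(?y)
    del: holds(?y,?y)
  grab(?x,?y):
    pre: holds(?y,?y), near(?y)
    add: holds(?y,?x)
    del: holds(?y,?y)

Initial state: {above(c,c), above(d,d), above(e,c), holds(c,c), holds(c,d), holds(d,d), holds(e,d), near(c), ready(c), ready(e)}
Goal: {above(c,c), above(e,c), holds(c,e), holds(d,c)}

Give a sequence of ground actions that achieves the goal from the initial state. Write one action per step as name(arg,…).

1. push(d,d)  →  {above(c,c), above(d,d), above(e,c), holds(c,c), holds(c,d), holds(e,d), near(c), near(d), ready(c), ready(e)}
2. flip(c,d)  →  {above(c,c), above(e,c), holds(c,c), holds(d,c), holds(e,d), near(c), near(d), ready(c), ready(e)}
3. grab(e,c)  →  {above(c,c), above(e,c), holds(c,e), holds(d,c), holds(e,d), near(c), near(d), ready(c), ready(e)}

push(d,d); flip(c,d); grab(e,c)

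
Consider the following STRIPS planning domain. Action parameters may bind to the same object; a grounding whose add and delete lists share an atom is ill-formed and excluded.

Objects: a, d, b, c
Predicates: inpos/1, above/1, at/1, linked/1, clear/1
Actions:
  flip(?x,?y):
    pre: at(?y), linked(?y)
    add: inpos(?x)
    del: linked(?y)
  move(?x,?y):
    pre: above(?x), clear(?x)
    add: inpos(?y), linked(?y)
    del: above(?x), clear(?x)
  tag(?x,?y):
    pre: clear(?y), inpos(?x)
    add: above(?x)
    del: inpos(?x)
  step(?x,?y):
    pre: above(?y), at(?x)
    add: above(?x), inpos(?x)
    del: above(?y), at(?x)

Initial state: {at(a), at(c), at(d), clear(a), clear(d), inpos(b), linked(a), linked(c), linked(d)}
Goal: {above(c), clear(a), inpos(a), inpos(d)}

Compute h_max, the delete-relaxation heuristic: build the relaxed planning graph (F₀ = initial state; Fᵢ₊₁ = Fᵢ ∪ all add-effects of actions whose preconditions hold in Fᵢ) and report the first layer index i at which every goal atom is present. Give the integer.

2

F0 = init (9 atoms)
F1 = F0 ∪ {above(b), inpos(a), inpos(c), inpos(d)}  (13 atoms)
F2 = F1 ∪ {above(a), above(c), above(d)}  (16 atoms)
goal ⊆ F2  ⇒  h_max = 2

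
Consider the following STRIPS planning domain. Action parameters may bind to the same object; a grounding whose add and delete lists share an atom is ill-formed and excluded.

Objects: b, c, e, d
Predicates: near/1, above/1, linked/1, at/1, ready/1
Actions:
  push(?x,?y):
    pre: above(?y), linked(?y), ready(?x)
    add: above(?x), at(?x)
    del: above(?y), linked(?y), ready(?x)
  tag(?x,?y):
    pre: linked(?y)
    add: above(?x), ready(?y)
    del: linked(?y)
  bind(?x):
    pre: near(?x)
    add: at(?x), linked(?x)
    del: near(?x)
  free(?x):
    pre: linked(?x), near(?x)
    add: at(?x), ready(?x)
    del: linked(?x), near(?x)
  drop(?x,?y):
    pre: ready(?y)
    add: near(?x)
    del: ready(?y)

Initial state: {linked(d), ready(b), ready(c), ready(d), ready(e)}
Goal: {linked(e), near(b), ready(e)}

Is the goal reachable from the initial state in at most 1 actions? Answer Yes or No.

1. drop(b,b)  →  {linked(d), near(b), ready(c), ready(d), ready(e)}
2. drop(e,c)  →  {linked(d), near(b), near(e), ready(d), ready(e)}
3. bind(e)  →  {at(e), linked(d), linked(e), near(b), ready(d), ready(e)}
optimal plan length = 3; 3 > 1

No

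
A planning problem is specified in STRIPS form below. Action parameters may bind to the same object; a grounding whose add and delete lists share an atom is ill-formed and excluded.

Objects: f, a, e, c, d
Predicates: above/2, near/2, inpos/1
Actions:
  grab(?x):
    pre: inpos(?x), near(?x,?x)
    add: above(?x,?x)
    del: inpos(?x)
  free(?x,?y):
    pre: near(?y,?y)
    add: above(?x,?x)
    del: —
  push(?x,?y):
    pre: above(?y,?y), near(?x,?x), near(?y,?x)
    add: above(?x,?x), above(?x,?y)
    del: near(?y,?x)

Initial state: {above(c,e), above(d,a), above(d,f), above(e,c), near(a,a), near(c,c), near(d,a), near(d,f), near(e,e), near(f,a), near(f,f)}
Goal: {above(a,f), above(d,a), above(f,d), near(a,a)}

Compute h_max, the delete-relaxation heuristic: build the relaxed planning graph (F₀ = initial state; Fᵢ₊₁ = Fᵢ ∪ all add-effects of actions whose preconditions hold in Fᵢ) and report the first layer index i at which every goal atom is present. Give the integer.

2

F0 = init (11 atoms)
F1 = F0 ∪ {above(a,a), above(c,c), above(d,d), above(e,e), above(f,f)}  (16 atoms)
F2 = F1 ∪ {above(a,d), above(a,f), above(f,d)}  (19 atoms)
goal ⊆ F2  ⇒  h_max = 2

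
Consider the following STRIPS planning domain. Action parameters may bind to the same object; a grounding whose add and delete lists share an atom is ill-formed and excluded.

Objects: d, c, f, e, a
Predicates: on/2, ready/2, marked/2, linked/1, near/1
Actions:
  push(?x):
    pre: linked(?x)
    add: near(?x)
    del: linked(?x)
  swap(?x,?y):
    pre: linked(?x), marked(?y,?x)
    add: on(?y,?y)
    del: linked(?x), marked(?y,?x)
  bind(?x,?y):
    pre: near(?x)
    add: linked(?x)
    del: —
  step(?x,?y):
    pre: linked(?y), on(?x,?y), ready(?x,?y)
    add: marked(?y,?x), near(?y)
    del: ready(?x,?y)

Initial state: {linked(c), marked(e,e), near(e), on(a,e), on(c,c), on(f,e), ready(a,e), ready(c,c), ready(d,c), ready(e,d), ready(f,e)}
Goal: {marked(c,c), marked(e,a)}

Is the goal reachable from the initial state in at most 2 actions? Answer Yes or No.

No

1. bind(e,d)  →  {linked(c), linked(e), marked(e,e), near(e), on(a,e), on(c,c), on(f,e), ready(a,e), ready(c,c), ready(d,c), ready(e,d), ready(f,e)}
2. step(c,c)  →  {linked(c), linked(e), marked(c,c), marked(e,e), near(c), near(e), on(a,e), on(c,c), on(f,e), ready(a,e), ready(d,c), ready(e,d), ready(f,e)}
3. step(a,e)  →  {linked(c), linked(e), marked(c,c), marked(e,a), marked(e,e), near(c), near(e), on(a,e), on(c,c), on(f,e), ready(d,c), ready(e,d), ready(f,e)}
optimal plan length = 3; 3 > 2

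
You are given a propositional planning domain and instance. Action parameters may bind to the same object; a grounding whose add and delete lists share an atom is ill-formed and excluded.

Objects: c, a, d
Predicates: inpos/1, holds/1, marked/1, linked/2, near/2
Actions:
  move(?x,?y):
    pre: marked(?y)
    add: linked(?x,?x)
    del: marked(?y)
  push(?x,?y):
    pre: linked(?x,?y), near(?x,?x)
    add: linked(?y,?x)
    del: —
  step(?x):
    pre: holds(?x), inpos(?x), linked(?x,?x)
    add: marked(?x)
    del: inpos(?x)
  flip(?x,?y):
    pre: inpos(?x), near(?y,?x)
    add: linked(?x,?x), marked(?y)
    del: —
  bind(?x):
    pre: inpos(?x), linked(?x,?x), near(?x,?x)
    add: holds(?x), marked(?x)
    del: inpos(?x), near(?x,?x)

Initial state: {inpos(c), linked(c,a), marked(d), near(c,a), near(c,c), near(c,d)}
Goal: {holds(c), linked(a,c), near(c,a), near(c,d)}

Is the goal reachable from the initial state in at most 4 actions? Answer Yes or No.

Yes

1. move(c,d)  →  {inpos(c), linked(c,a), linked(c,c), near(c,a), near(c,c), near(c,d)}
2. push(c,a)  →  {inpos(c), linked(a,c), linked(c,a), linked(c,c), near(c,a), near(c,c), near(c,d)}
3. bind(c)  →  {holds(c), linked(a,c), linked(c,a), linked(c,c), marked(c), near(c,a), near(c,d)}
optimal plan length = 3; 3 ≤ 4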